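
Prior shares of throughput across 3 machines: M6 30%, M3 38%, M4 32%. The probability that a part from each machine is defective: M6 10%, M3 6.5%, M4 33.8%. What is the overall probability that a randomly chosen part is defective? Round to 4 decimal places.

0.1629

By Bayes' rule, posterior ∝ prior × likelihood:
  M6: 0.3 × 0.1 = 0.03
  M3: 0.38 × 0.065 = 0.0247
  M4: 0.32 × 0.338 = 0.10816
P(defective) = 0.03 + 0.0247 + 0.10816 = 0.16286 → 0.1629.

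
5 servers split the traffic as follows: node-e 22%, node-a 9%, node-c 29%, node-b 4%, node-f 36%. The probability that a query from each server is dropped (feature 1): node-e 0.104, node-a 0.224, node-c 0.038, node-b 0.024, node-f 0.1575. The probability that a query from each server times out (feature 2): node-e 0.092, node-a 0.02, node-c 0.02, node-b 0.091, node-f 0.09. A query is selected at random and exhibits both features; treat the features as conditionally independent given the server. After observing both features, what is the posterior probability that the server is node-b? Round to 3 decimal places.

0.011

Prior × likelihood for each hypothesis:
  node-e: 0.22 × 0.104 × 0.092 = 0.00210496
  node-a: 0.09 × 0.224 × 0.02 = 0.0004032
  node-c: 0.29 × 0.038 × 0.02 = 0.0002204
  node-b: 0.04 × 0.024 × 0.091 = 0.00008736
  node-f: 0.36 × 0.1575 × 0.09 = 0.005103
Sum = 0.00791892.
P(node-b | evidence) = 0.00008736 / 0.00791892 ≈ 0.011.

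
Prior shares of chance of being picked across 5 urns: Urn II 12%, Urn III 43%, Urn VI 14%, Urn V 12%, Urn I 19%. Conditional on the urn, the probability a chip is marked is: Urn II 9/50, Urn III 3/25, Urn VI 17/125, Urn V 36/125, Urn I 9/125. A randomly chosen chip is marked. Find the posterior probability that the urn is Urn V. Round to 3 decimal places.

Compute prior × likelihood for every hypothesis:
  Urn II: 0.12 × 0.18 = 0.0216
  Urn III: 0.43 × 0.12 = 0.0516
  Urn VI: 0.14 × 0.136 = 0.01904
  Urn V: 0.12 × 0.288 = 0.03456
  Urn I: 0.19 × 0.072 = 0.01368
Normalizing constant = 0.14048.
P(Urn V | evidence) = 0.03456 / 0.14048 ≈ 0.246.

0.246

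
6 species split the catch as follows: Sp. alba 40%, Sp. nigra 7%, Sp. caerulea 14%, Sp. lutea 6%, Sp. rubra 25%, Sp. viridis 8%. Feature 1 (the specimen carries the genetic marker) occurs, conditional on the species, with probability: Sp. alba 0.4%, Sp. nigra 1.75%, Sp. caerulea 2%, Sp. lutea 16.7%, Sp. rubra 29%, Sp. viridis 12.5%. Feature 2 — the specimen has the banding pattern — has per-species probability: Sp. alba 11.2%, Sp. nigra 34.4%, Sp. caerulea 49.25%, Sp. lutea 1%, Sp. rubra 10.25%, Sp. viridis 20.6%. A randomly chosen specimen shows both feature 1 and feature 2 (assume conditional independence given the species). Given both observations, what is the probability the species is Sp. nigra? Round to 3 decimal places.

Prior × likelihood for each hypothesis:
  Sp. alba: 0.4 × 0.004 × 0.112 = 0.0001792
  Sp. nigra: 0.07 × 0.0175 × 0.344 = 0.0004214
  Sp. caerulea: 0.14 × 0.02 × 0.4925 = 0.001379
  Sp. lutea: 0.06 × 0.167 × 0.01 = 0.0001002
  Sp. rubra: 0.25 × 0.29 × 0.1025 = 0.00743125
  Sp. viridis: 0.08 × 0.125 × 0.206 = 0.00206
Sum = 0.01157105.
P(Sp. nigra | evidence) = 0.0004214 / 0.01157105 ≈ 0.036.

0.036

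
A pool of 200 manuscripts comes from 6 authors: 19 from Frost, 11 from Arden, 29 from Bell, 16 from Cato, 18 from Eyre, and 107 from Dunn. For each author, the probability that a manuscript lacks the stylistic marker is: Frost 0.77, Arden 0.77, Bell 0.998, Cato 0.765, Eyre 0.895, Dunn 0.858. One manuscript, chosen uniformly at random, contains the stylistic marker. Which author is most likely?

Taking complements, P(marker | each) = Frost 0.23, Arden 0.23, Bell 0.002, Cato 0.235, Eyre 0.105, Dunn 0.142.
Compute prior × likelihood for every hypothesis:
  Frost: 0.095 × 0.23 = 0.02185
  Arden: 0.055 × 0.23 = 0.01265
  Bell: 0.145 × 0.002 = 0.00029
  Cato: 0.08 × 0.235 = 0.0188
  Eyre: 0.09 × 0.105 = 0.00945
  Dunn: 0.535 × 0.142 = 0.07597
Total = 0.13901.
Largest term belongs to Dunn, so Dunn is most probable.

Dunn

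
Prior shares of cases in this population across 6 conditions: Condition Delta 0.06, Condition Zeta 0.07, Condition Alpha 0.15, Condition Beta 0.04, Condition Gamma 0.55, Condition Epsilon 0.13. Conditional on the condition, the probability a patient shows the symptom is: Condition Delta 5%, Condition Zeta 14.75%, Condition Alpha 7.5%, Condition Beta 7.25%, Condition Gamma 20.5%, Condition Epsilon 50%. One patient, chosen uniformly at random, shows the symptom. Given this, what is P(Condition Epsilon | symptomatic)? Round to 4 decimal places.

0.3167

Compute prior × likelihood for every hypothesis:
  Condition Delta: 0.06 × 0.05 = 0.003
  Condition Zeta: 0.07 × 0.1475 = 0.010325
  Condition Alpha: 0.15 × 0.075 = 0.01125
  Condition Beta: 0.04 × 0.0725 = 0.0029
  Condition Gamma: 0.55 × 0.205 = 0.11275
  Condition Epsilon: 0.13 × 0.5 = 0.065
Normalizing constant = 0.205225.
P(Condition Epsilon | evidence) = 0.065 / 0.205225 ≈ 0.3167.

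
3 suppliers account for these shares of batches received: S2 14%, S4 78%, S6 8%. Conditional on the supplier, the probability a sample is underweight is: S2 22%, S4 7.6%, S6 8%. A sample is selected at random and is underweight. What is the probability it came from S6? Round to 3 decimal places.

By Bayes' rule, posterior ∝ prior × likelihood:
  S2: 0.14 × 0.22 = 0.0308
  S4: 0.78 × 0.076 = 0.05928
  S6: 0.08 × 0.08 = 0.0064
Normalizing constant = 0.09648.
P(S6 | evidence) = 0.0064 / 0.09648 ≈ 0.066.

0.066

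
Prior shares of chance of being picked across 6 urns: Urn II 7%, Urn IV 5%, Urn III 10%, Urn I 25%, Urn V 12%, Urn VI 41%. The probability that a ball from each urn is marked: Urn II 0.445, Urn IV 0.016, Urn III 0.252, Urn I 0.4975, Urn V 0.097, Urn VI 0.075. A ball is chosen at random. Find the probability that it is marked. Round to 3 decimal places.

0.224

Prior × likelihood for each hypothesis:
  Urn II: 0.07 × 0.445 = 0.03115
  Urn IV: 0.05 × 0.016 = 0.0008
  Urn III: 0.1 × 0.252 = 0.0252
  Urn I: 0.25 × 0.4975 = 0.124375
  Urn V: 0.12 × 0.097 = 0.01164
  Urn VI: 0.41 × 0.075 = 0.03075
P(marked) = 0.03115 + 0.0008 + 0.0252 + 0.124375 + 0.01164 + 0.03075 = 0.223915 → 0.224.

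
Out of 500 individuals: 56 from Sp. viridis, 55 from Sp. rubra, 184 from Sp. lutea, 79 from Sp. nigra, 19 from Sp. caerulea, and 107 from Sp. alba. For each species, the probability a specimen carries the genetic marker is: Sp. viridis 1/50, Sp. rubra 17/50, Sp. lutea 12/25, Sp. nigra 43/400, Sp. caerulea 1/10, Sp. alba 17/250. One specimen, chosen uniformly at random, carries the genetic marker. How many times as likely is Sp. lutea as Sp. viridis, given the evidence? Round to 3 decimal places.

By Bayes' rule, posterior ∝ prior × likelihood:
  Sp. viridis: 0.112 × 0.02 = 0.00224
  Sp. rubra: 0.11 × 0.34 = 0.0374
  Sp. lutea: 0.368 × 0.48 = 0.17664
  Sp. nigra: 0.158 × 0.1075 = 0.016985
  Sp. caerulea: 0.038 × 0.1 = 0.0038
  Sp. alba: 0.214 × 0.068 = 0.014552
Sum = 0.251617.
The ratio is 0.17664 / 0.00224 (the normalizer cancels) = 78.857.

78.857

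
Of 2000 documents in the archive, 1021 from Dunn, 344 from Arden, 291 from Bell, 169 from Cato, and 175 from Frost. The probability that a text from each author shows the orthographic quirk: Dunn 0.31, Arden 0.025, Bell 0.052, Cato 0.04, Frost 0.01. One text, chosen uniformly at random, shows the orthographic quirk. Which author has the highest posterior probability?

Unnormalized posteriors (prior × likelihood):
  Dunn: 0.5105 × 0.31 = 0.158255
  Arden: 0.172 × 0.025 = 0.0043
  Bell: 0.1455 × 0.052 = 0.007566
  Cato: 0.0845 × 0.04 = 0.00338
  Frost: 0.0875 × 0.01 = 0.000875
Normalizing constant = 0.174376.
Largest term belongs to Dunn, so Dunn is most probable.

Dunn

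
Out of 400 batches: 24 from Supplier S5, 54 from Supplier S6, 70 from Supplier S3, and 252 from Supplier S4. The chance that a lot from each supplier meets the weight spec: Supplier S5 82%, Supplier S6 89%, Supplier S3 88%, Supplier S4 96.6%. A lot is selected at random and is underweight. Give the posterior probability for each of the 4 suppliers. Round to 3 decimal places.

Supplier S5 0.159, Supplier S6 0.218, Supplier S3 0.309, Supplier S4 0.315

Taking complements, P(underweight | each) = Supplier S5 0.18, Supplier S6 0.11, Supplier S3 0.12, Supplier S4 0.034.
Compute prior × likelihood for every hypothesis:
  Supplier S5: 0.06 × 0.18 = 0.0108
  Supplier S6: 0.135 × 0.11 = 0.01485
  Supplier S3: 0.175 × 0.12 = 0.021
  Supplier S4: 0.63 × 0.034 = 0.02142
Normalizing constant = 0.06807.
P(Supplier S5 | underweight) = 0.0108/0.06807 ≈ 0.159
P(Supplier S6 | underweight) = 0.01485/0.06807 ≈ 0.218
P(Supplier S3 | underweight) = 0.021/0.06807 ≈ 0.309
P(Supplier S4 | underweight) = 0.02142/0.06807 ≈ 0.315
(Check: 0.159+0.218+0.309+0.315 = 1.001.)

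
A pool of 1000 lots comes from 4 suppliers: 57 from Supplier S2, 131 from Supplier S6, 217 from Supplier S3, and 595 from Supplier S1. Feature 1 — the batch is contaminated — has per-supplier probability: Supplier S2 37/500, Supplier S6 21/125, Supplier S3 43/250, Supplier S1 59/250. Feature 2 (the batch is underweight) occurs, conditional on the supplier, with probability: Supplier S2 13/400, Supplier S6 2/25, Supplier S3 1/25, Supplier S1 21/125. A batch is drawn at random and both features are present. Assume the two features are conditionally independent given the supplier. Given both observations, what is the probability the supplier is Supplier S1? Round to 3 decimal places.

By Bayes' rule, posterior ∝ prior × likelihood:
  Supplier S2: 0.057 × 0.074 × 0.0325 = 0.000137085
  Supplier S6: 0.131 × 0.168 × 0.08 = 0.00176064
  Supplier S3: 0.217 × 0.172 × 0.04 = 0.00149296
  Supplier S1: 0.595 × 0.236 × 0.168 = 0.02359056
Normalizing constant = 0.026981245.
P(Supplier S1 | evidence) = 0.02359056 / 0.026981245 ≈ 0.874.

0.874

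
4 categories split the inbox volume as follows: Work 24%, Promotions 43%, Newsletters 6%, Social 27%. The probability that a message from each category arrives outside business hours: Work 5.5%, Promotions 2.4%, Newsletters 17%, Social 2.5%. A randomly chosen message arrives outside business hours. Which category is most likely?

Compute prior × likelihood for every hypothesis:
  Work: 0.24 × 0.055 = 0.0132
  Promotions: 0.43 × 0.024 = 0.01032
  Newsletters: 0.06 × 0.17 = 0.0102
  Social: 0.27 × 0.025 = 0.00675
Normalizing constant = 0.04047.
Largest term belongs to Work, so Work is most probable.

Work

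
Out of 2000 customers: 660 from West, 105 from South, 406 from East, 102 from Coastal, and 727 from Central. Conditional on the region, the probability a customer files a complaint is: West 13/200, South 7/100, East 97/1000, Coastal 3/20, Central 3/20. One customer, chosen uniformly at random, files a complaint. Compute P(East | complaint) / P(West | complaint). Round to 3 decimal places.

0.918

Prior × likelihood for each hypothesis:
  West: 0.33 × 0.065 = 0.02145
  South: 0.0525 × 0.07 = 0.003675
  East: 0.203 × 0.097 = 0.019691
  Coastal: 0.051 × 0.15 = 0.00765
  Central: 0.3635 × 0.15 = 0.054525
Sum = 0.106991.
The ratio is 0.019691 / 0.02145 (the normalizer cancels) = 0.918.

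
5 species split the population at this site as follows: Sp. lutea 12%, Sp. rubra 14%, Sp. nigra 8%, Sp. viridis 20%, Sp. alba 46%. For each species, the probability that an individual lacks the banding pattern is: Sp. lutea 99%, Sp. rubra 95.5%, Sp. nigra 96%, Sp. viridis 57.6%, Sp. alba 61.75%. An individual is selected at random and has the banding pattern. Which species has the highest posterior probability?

Taking complements, P(banded | each) = Sp. lutea 0.01, Sp. rubra 0.045, Sp. nigra 0.04, Sp. viridis 0.424, Sp. alba 0.3825.
Unnormalized posteriors (prior × likelihood):
  Sp. lutea: 0.12 × 0.01 = 0.0012
  Sp. rubra: 0.14 × 0.045 = 0.0063
  Sp. nigra: 0.08 × 0.04 = 0.0032
  Sp. viridis: 0.2 × 0.424 = 0.0848
  Sp. alba: 0.46 × 0.3825 = 0.17595
Total = 0.27145.
Largest term belongs to Sp. alba, so Sp. alba is most probable.

Sp. alba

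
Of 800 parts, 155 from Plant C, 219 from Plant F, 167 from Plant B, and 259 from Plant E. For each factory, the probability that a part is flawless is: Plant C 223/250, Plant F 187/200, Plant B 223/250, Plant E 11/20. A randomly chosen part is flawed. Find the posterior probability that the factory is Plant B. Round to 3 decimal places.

Taking complements, P(flawed | each) = Plant C 0.108, Plant F 0.065, Plant B 0.108, Plant E 0.45.
By Bayes' rule, posterior ∝ prior × likelihood:
  Plant C: 0.19375 × 0.108 = 0.020925
  Plant F: 0.27375 × 0.065 = 0.01779375
  Plant B: 0.20875 × 0.108 = 0.022545
  Plant E: 0.32375 × 0.45 = 0.1456875
Total = 0.20695125.
P(Plant B | evidence) = 0.022545 / 0.20695125 ≈ 0.109.

0.109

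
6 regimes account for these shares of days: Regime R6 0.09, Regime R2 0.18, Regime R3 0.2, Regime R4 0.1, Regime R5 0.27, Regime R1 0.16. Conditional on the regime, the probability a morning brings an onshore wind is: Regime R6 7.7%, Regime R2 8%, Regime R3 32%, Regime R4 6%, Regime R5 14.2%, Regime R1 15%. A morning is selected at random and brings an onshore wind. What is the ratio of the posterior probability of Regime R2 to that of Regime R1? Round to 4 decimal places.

0.6000

Compute prior × likelihood for every hypothesis:
  Regime R6: 0.09 × 0.077 = 0.00693
  Regime R2: 0.18 × 0.08 = 0.0144
  Regime R3: 0.2 × 0.32 = 0.064
  Regime R4: 0.1 × 0.06 = 0.006
  Regime R5: 0.27 × 0.142 = 0.03834
  Regime R1: 0.16 × 0.15 = 0.024
Total = 0.15367.
The ratio is 0.0144 / 0.024 (the normalizer cancels) = 0.6000.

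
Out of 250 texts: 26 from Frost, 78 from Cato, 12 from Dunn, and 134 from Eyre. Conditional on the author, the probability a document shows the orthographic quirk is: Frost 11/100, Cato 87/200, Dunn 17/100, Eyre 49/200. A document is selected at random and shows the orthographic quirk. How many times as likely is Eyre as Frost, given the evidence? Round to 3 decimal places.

11.479

By Bayes' rule, posterior ∝ prior × likelihood:
  Frost: 0.104 × 0.11 = 0.01144
  Cato: 0.312 × 0.435 = 0.13572
  Dunn: 0.048 × 0.17 = 0.00816
  Eyre: 0.536 × 0.245 = 0.13132
Sum = 0.28664.
The ratio is 0.13132 / 0.01144 (the normalizer cancels) = 11.479.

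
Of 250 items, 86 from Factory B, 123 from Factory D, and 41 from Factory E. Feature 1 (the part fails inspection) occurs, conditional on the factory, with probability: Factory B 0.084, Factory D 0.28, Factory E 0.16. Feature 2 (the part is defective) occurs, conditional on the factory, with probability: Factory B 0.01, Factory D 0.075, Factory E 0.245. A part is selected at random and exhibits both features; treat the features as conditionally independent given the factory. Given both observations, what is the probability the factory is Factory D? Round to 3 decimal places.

0.606

By Bayes' rule, posterior ∝ prior × likelihood:
  Factory B: 0.344 × 0.084 × 0.01 = 0.00028896
  Factory D: 0.492 × 0.28 × 0.075 = 0.010332
  Factory E: 0.164 × 0.16 × 0.245 = 0.0064288
Sum = 0.01704976.
P(Factory D | evidence) = 0.010332 / 0.01704976 ≈ 0.606.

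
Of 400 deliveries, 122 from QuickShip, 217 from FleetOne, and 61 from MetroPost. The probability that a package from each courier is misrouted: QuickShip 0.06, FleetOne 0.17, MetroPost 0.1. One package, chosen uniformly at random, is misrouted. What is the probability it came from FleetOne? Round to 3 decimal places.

Unnormalized posteriors (prior × likelihood):
  QuickShip: 0.305 × 0.06 = 0.0183
  FleetOne: 0.5425 × 0.17 = 0.092225
  MetroPost: 0.1525 × 0.1 = 0.01525
Sum = 0.125775.
P(FleetOne | evidence) = 0.092225 / 0.125775 ≈ 0.733.

0.733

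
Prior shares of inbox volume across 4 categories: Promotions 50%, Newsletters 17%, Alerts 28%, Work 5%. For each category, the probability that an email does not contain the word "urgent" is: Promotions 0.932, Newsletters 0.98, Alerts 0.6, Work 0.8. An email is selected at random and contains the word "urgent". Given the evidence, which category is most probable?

Taking complements, P(urgent-flag | each) = Promotions 0.068, Newsletters 0.02, Alerts 0.4, Work 0.2.
Compute prior × likelihood for every hypothesis:
  Promotions: 0.5 × 0.068 = 0.034
  Newsletters: 0.17 × 0.02 = 0.0034
  Alerts: 0.28 × 0.4 = 0.112
  Work: 0.05 × 0.2 = 0.01
Total = 0.1594.
Largest term belongs to Alerts, so Alerts is most probable.

Alerts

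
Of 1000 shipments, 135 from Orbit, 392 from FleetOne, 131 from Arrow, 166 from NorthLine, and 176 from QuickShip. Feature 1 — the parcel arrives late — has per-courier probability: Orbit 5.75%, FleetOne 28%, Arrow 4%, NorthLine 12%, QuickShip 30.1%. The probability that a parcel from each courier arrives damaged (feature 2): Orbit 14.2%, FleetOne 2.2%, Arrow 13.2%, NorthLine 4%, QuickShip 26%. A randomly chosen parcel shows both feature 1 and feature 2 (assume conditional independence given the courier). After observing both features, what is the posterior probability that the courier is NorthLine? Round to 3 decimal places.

0.042

Prior × likelihood for each hypothesis:
  Orbit: 0.135 × 0.0575 × 0.142 = 0.001102275
  FleetOne: 0.392 × 0.28 × 0.022 = 0.00241472
  Arrow: 0.131 × 0.04 × 0.132 = 0.00069168
  NorthLine: 0.166 × 0.12 × 0.04 = 0.0007968
  QuickShip: 0.176 × 0.301 × 0.26 = 0.01377376
Sum = 0.018779235.
P(NorthLine | evidence) = 0.0007968 / 0.018779235 ≈ 0.042.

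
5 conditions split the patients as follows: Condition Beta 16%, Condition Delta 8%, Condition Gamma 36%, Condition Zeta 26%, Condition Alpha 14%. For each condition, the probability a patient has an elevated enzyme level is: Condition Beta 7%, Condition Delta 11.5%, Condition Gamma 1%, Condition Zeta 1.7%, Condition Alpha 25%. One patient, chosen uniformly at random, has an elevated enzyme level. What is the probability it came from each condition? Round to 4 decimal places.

Compute prior × likelihood for every hypothesis:
  Condition Beta: 0.16 × 0.07 = 0.0112
  Condition Delta: 0.08 × 0.115 = 0.0092
  Condition Gamma: 0.36 × 0.01 = 0.0036
  Condition Zeta: 0.26 × 0.017 = 0.00442
  Condition Alpha: 0.14 × 0.25 = 0.035
Normalizing constant = 0.06342.
P(Condition Beta | elevated) = 0.0112/0.06342 ≈ 0.1766
P(Condition Delta | elevated) = 0.0092/0.06342 ≈ 0.1451
P(Condition Gamma | elevated) = 0.0036/0.06342 ≈ 0.0568
P(Condition Zeta | elevated) = 0.00442/0.06342 ≈ 0.0697
P(Condition Alpha | elevated) = 0.035/0.06342 ≈ 0.5519

Condition Beta 0.1766, Condition Delta 0.1451, Condition Gamma 0.0568, Condition Zeta 0.0697, Condition Alpha 0.5519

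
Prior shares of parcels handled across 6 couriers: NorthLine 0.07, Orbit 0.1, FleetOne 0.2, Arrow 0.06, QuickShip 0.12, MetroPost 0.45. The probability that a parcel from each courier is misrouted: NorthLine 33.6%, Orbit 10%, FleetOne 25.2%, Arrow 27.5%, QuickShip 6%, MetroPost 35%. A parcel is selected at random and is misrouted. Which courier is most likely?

Unnormalized posteriors (prior × likelihood):
  NorthLine: 0.07 × 0.336 = 0.02352
  Orbit: 0.1 × 0.1 = 0.01
  FleetOne: 0.2 × 0.252 = 0.0504
  Arrow: 0.06 × 0.275 = 0.0165
  QuickShip: 0.12 × 0.06 = 0.0072
  MetroPost: 0.45 × 0.35 = 0.1575
Sum = 0.26512.
Largest term belongs to MetroPost, so MetroPost is most probable.

MetroPost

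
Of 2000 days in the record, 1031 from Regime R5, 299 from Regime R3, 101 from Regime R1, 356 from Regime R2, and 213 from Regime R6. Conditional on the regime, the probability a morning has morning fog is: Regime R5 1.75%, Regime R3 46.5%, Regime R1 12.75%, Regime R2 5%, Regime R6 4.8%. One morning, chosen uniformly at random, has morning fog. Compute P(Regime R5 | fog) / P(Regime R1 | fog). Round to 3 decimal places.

By Bayes' rule, posterior ∝ prior × likelihood:
  Regime R5: 0.5155 × 0.0175 = 0.00902125
  Regime R3: 0.1495 × 0.465 = 0.0695175
  Regime R1: 0.0505 × 0.1275 = 0.00643875
  Regime R2: 0.178 × 0.05 = 0.0089
  Regime R6: 0.1065 × 0.048 = 0.005112
Normalizing constant = 0.0989895.
The ratio is 0.00902125 / 0.00643875 (the normalizer cancels) = 1.401.

1.401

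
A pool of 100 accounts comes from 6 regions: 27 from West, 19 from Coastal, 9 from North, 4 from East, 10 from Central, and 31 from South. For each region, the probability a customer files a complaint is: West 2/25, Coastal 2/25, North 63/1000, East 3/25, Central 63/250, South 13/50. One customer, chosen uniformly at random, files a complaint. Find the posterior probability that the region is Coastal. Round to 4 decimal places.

Compute prior × likelihood for every hypothesis:
  West: 0.27 × 0.08 = 0.0216
  Coastal: 0.19 × 0.08 = 0.0152
  North: 0.09 × 0.063 = 0.00567
  East: 0.04 × 0.12 = 0.0048
  Central: 0.1 × 0.252 = 0.0252
  South: 0.31 × 0.26 = 0.0806
Total = 0.15307.
P(Coastal | evidence) = 0.0152 / 0.15307 ≈ 0.0993.

0.0993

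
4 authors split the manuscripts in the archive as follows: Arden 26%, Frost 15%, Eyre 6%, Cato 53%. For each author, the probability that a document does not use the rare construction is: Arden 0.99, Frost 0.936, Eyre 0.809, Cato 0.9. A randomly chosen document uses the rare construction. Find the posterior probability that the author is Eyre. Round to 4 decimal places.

Taking complements, P(rare-form | each) = Arden 0.01, Frost 0.064, Eyre 0.191, Cato 0.1.
By Bayes' rule, posterior ∝ prior × likelihood:
  Arden: 0.26 × 0.01 = 0.0026
  Frost: 0.15 × 0.064 = 0.0096
  Eyre: 0.06 × 0.191 = 0.01146
  Cato: 0.53 × 0.1 = 0.053
Total = 0.07666.
P(Eyre | evidence) = 0.01146 / 0.07666 ≈ 0.1495.

0.1495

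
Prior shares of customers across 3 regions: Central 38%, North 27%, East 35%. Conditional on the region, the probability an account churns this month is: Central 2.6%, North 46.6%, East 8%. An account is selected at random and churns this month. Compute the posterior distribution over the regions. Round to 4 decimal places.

Central 0.0604, North 0.7686, East 0.1710

By Bayes' rule, posterior ∝ prior × likelihood:
  Central: 0.38 × 0.026 = 0.00988
  North: 0.27 × 0.466 = 0.12582
  East: 0.35 × 0.08 = 0.028
Sum = 0.1637.
P(Central | churn) = 0.00988/0.1637 ≈ 0.0604
P(North | churn) = 0.12582/0.1637 ≈ 0.7686
P(East | churn) = 0.028/0.1637 ≈ 0.1710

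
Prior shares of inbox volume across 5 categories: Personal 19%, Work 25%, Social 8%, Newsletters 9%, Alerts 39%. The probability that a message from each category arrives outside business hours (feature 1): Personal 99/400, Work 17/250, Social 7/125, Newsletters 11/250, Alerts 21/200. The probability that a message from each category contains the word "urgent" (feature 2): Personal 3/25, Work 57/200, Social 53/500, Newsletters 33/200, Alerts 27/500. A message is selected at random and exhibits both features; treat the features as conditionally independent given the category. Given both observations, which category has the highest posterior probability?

Prior × likelihood for each hypothesis:
  Personal: 0.19 × 0.2475 × 0.12 = 0.005643
  Work: 0.25 × 0.068 × 0.285 = 0.004845
  Social: 0.08 × 0.056 × 0.106 = 0.00047488
  Newsletters: 0.09 × 0.044 × 0.165 = 0.0006534
  Alerts: 0.39 × 0.105 × 0.054 = 0.0022113
Normalizing constant = 0.01382758.
Largest term belongs to Personal, so Personal is most probable.

Personal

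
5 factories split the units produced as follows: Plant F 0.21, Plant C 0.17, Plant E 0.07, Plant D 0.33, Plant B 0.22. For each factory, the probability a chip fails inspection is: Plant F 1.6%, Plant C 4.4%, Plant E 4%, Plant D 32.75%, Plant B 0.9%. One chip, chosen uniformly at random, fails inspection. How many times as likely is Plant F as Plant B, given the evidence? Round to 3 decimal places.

1.697

Prior × likelihood for each hypothesis:
  Plant F: 0.21 × 0.016 = 0.00336
  Plant C: 0.17 × 0.044 = 0.00748
  Plant E: 0.07 × 0.04 = 0.0028
  Plant D: 0.33 × 0.3275 = 0.108075
  Plant B: 0.22 × 0.009 = 0.00198
Sum = 0.123695.
The ratio is 0.00336 / 0.00198 (the normalizer cancels) = 1.697.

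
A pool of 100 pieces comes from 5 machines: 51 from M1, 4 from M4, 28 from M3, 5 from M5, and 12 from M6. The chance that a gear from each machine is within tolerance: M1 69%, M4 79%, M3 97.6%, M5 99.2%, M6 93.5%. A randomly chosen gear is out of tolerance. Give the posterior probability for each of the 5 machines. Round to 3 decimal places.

M1 0.871, M4 0.046, M3 0.037, M5 0.002, M6 0.043

Taking complements, P(oversize | each) = M1 0.31, M4 0.21, M3 0.024, M5 0.008, M6 0.065.
Unnormalized posteriors (prior × likelihood):
  M1: 0.51 × 0.31 = 0.1581
  M4: 0.04 × 0.21 = 0.0084
  M3: 0.28 × 0.024 = 0.00672
  M5: 0.05 × 0.008 = 0.0004
  M6: 0.12 × 0.065 = 0.0078
Normalizing constant = 0.18142.
P(M1 | oversize) = 0.1581/0.18142 ≈ 0.871
P(M4 | oversize) = 0.0084/0.18142 ≈ 0.046
P(M3 | oversize) = 0.00672/0.18142 ≈ 0.037
P(M5 | oversize) = 0.0004/0.18142 ≈ 0.002
P(M6 | oversize) = 0.0078/0.18142 ≈ 0.043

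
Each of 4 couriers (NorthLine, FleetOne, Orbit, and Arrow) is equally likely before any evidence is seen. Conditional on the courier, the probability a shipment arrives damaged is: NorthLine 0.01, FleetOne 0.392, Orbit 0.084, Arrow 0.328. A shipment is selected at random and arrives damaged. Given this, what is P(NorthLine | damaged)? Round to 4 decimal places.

0.0123

With a uniform prior (1/4 each), posterior ∝ likelihood:
  NorthLine: 0.01
  FleetOne: 0.392
  Orbit: 0.084
  Arrow: 0.328
Total = 0.814.
P(NorthLine | evidence) = 0.01 / 0.814 ≈ 0.0123.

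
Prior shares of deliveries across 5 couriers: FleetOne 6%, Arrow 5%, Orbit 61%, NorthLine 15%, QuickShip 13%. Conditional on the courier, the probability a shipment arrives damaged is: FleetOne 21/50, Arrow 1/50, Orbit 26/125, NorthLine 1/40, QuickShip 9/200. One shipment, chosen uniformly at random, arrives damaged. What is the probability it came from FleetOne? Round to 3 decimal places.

Prior × likelihood for each hypothesis:
  FleetOne: 0.06 × 0.42 = 0.0252
  Arrow: 0.05 × 0.02 = 0.001
  Orbit: 0.61 × 0.208 = 0.12688
  NorthLine: 0.15 × 0.025 = 0.00375
  QuickShip: 0.13 × 0.045 = 0.00585
Total = 0.16268.
P(FleetOne | evidence) = 0.0252 / 0.16268 ≈ 0.155.

0.155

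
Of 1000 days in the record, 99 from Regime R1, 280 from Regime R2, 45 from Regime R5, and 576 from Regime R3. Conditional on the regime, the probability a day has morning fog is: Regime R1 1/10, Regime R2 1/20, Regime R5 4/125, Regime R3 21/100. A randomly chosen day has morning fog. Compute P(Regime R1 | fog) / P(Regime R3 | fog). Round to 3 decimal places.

0.082

By Bayes' rule, posterior ∝ prior × likelihood:
  Regime R1: 0.099 × 0.1 = 0.0099
  Regime R2: 0.28 × 0.05 = 0.014
  Regime R5: 0.045 × 0.032 = 0.00144
  Regime R3: 0.576 × 0.21 = 0.12096
Total = 0.1463.
The ratio is 0.0099 / 0.12096 (the normalizer cancels) = 0.082.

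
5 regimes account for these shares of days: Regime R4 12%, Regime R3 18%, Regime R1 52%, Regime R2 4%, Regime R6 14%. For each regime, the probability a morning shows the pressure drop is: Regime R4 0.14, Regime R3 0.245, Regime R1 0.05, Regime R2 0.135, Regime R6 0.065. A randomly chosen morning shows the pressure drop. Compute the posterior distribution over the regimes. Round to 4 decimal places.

Regime R4 0.1657, Regime R3 0.4349, Regime R1 0.2564, Regime R2 0.0533, Regime R6 0.0897

By Bayes' rule, posterior ∝ prior × likelihood:
  Regime R4: 0.12 × 0.14 = 0.0168
  Regime R3: 0.18 × 0.245 = 0.0441
  Regime R1: 0.52 × 0.05 = 0.026
  Regime R2: 0.04 × 0.135 = 0.0054
  Regime R6: 0.14 × 0.065 = 0.0091
Normalizing constant = 0.1014.
P(Regime R4 | drop) = 0.0168/0.1014 ≈ 0.1657
P(Regime R3 | drop) = 0.0441/0.1014 ≈ 0.4349
P(Regime R1 | drop) = 0.026/0.1014 ≈ 0.2564
P(Regime R2 | drop) = 0.0054/0.1014 ≈ 0.0533
P(Regime R6 | drop) = 0.0091/0.1014 ≈ 0.0897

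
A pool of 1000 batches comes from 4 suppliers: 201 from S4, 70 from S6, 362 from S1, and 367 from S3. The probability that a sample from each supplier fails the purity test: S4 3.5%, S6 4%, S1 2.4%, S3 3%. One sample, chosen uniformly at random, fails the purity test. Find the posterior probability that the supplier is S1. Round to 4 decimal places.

0.2942

Unnormalized posteriors (prior × likelihood):
  S4: 0.201 × 0.035 = 0.007035
  S6: 0.07 × 0.04 = 0.0028
  S1: 0.362 × 0.024 = 0.008688
  S3: 0.367 × 0.03 = 0.01101
Total = 0.029533.
P(S1 | evidence) = 0.008688 / 0.029533 ≈ 0.2942.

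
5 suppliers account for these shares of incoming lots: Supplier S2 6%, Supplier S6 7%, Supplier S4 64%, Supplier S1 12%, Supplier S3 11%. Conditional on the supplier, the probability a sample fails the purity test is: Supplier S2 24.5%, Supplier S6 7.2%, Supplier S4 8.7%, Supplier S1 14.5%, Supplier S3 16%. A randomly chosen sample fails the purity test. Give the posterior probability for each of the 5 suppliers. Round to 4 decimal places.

Unnormalized posteriors (prior × likelihood):
  Supplier S2: 0.06 × 0.245 = 0.0147
  Supplier S6: 0.07 × 0.072 = 0.00504
  Supplier S4: 0.64 × 0.087 = 0.05568
  Supplier S1: 0.12 × 0.145 = 0.0174
  Supplier S3: 0.11 × 0.16 = 0.0176
Sum = 0.11042.
P(Supplier S2 | off-spec) = 0.0147/0.11042 ≈ 0.1331
P(Supplier S6 | off-spec) = 0.00504/0.11042 ≈ 0.0456
P(Supplier S4 | off-spec) = 0.05568/0.11042 ≈ 0.5043
P(Supplier S1 | off-spec) = 0.0174/0.11042 ≈ 0.1576
P(Supplier S3 | off-spec) = 0.0176/0.11042 ≈ 0.1594
(Check: 0.1331+0.0456+0.5043+0.1576+0.1594 = 1.0000.)

Supplier S2 0.1331, Supplier S6 0.0456, Supplier S4 0.5043, Supplier S1 0.1576, Supplier S3 0.1594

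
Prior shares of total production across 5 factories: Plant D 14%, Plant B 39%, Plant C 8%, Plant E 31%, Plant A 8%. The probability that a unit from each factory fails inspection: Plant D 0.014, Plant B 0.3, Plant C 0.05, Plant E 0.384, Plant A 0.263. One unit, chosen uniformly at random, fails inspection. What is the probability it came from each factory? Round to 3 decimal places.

Plant D 0.007, Plant B 0.445, Plant C 0.015, Plant E 0.453, Plant A 0.080

By Bayes' rule, posterior ∝ prior × likelihood:
  Plant D: 0.14 × 0.014 = 0.00196
  Plant B: 0.39 × 0.3 = 0.117
  Plant C: 0.08 × 0.05 = 0.004
  Plant E: 0.31 × 0.384 = 0.11904
  Plant A: 0.08 × 0.263 = 0.02104
Total = 0.26304.
P(Plant D | nonconforming) = 0.00196/0.26304 ≈ 0.007
P(Plant B | nonconforming) = 0.117/0.26304 ≈ 0.445
P(Plant C | nonconforming) = 0.004/0.26304 ≈ 0.015
P(Plant E | nonconforming) = 0.11904/0.26304 ≈ 0.453
P(Plant A | nonconforming) = 0.02104/0.26304 ≈ 0.080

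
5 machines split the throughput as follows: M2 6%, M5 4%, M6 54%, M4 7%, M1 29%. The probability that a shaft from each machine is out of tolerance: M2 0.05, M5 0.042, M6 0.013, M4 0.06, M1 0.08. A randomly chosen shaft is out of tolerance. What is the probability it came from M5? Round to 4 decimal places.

By Bayes' rule, posterior ∝ prior × likelihood:
  M2: 0.06 × 0.05 = 0.003
  M5: 0.04 × 0.042 = 0.00168
  M6: 0.54 × 0.013 = 0.00702
  M4: 0.07 × 0.06 = 0.0042
  M1: 0.29 × 0.08 = 0.0232
Sum = 0.0391.
P(M5 | evidence) = 0.00168 / 0.0391 ≈ 0.0430.

0.0430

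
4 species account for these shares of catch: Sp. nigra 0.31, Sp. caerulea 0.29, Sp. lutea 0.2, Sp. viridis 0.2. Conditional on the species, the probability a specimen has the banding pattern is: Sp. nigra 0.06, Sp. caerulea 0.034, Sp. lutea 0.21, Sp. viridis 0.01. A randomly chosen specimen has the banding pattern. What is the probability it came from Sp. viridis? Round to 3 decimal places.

Compute prior × likelihood for every hypothesis:
  Sp. nigra: 0.31 × 0.06 = 0.0186
  Sp. caerulea: 0.29 × 0.034 = 0.00986
  Sp. lutea: 0.2 × 0.21 = 0.042
  Sp. viridis: 0.2 × 0.01 = 0.002
Total = 0.07246.
P(Sp. viridis | evidence) = 0.002 / 0.07246 ≈ 0.028.

0.028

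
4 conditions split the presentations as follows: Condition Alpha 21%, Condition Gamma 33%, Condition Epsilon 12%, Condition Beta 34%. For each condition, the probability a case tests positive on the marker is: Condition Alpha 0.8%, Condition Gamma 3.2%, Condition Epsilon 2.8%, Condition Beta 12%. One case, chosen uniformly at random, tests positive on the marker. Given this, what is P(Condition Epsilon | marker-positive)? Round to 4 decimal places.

Prior × likelihood for each hypothesis:
  Condition Alpha: 0.21 × 0.008 = 0.00168
  Condition Gamma: 0.33 × 0.032 = 0.01056
  Condition Epsilon: 0.12 × 0.028 = 0.00336
  Condition Beta: 0.34 × 0.12 = 0.0408
Sum = 0.0564.
P(Condition Epsilon | evidence) = 0.00336 / 0.0564 ≈ 0.0596.

0.0596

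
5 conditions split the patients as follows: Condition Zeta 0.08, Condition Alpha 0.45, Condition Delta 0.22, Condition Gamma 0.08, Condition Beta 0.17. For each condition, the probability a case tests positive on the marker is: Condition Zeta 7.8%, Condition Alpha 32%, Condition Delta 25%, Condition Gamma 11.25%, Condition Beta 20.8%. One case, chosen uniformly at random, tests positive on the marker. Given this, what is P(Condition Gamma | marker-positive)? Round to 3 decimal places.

0.036

Compute prior × likelihood for every hypothesis:
  Condition Zeta: 0.08 × 0.078 = 0.00624
  Condition Alpha: 0.45 × 0.32 = 0.144
  Condition Delta: 0.22 × 0.25 = 0.055
  Condition Gamma: 0.08 × 0.1125 = 0.009
  Condition Beta: 0.17 × 0.208 = 0.03536
Normalizing constant = 0.2496.
P(Condition Gamma | evidence) = 0.009 / 0.2496 ≈ 0.036.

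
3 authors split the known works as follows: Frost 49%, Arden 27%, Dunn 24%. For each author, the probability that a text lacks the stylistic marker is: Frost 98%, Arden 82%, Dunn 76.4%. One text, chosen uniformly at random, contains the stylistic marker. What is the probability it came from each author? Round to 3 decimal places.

Frost 0.085, Arden 0.422, Dunn 0.492

Taking complements, P(marker | each) = Frost 0.02, Arden 0.18, Dunn 0.236.
By Bayes' rule, posterior ∝ prior × likelihood:
  Frost: 0.49 × 0.02 = 0.0098
  Arden: 0.27 × 0.18 = 0.0486
  Dunn: 0.24 × 0.236 = 0.05664
Normalizing constant = 0.11504.
P(Frost | marker) = 0.0098/0.11504 ≈ 0.085
P(Arden | marker) = 0.0486/0.11504 ≈ 0.422
P(Dunn | marker) = 0.05664/0.11504 ≈ 0.492
(Check: 0.085+0.422+0.492 = 0.999.)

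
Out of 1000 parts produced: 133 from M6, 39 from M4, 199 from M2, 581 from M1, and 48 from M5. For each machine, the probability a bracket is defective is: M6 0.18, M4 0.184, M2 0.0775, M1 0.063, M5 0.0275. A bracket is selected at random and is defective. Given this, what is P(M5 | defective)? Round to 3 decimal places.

By Bayes' rule, posterior ∝ prior × likelihood:
  M6: 0.133 × 0.18 = 0.02394
  M4: 0.039 × 0.184 = 0.007176
  M2: 0.199 × 0.0775 = 0.0154225
  M1: 0.581 × 0.063 = 0.036603
  M5: 0.048 × 0.0275 = 0.00132
Sum = 0.0844615.
P(M5 | evidence) = 0.00132 / 0.0844615 ≈ 0.016.

0.016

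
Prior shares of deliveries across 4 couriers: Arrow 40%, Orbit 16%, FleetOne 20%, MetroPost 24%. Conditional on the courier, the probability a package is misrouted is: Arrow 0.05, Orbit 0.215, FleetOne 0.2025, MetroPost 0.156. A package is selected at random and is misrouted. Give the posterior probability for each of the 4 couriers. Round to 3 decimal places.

Arrow 0.151, Orbit 0.260, FleetOne 0.306, MetroPost 0.283

Prior × likelihood for each hypothesis:
  Arrow: 0.4 × 0.05 = 0.02
  Orbit: 0.16 × 0.215 = 0.0344
  FleetOne: 0.2 × 0.2025 = 0.0405
  MetroPost: 0.24 × 0.156 = 0.03744
Total = 0.13234.
P(Arrow | misrouted) = 0.02/0.13234 ≈ 0.151
P(Orbit | misrouted) = 0.0344/0.13234 ≈ 0.260
P(FleetOne | misrouted) = 0.0405/0.13234 ≈ 0.306
P(MetroPost | misrouted) = 0.03744/0.13234 ≈ 0.283
(Check: 0.151+0.260+0.306+0.283 = 1.000.)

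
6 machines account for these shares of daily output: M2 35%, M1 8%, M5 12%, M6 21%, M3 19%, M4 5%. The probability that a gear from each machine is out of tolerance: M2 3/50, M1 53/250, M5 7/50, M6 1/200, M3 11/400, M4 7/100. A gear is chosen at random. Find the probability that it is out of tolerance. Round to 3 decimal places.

0.065

By Bayes' rule, posterior ∝ prior × likelihood:
  M2: 0.35 × 0.06 = 0.021
  M1: 0.08 × 0.212 = 0.01696
  M5: 0.12 × 0.14 = 0.0168
  M6: 0.21 × 0.005 = 0.00105
  M3: 0.19 × 0.0275 = 0.005225
  M4: 0.05 × 0.07 = 0.0035
P(oversize) = 0.021 + 0.01696 + 0.0168 + 0.00105 + 0.005225 + 0.0035 = 0.064535 → 0.065.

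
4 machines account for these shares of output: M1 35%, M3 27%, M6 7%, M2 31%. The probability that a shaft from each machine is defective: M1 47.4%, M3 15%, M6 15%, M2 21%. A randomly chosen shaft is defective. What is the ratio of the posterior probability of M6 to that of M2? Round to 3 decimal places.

By Bayes' rule, posterior ∝ prior × likelihood:
  M1: 0.35 × 0.474 = 0.1659
  M3: 0.27 × 0.15 = 0.0405
  M6: 0.07 × 0.15 = 0.0105
  M2: 0.31 × 0.21 = 0.0651
Normalizing constant = 0.282.
The ratio is 0.0105 / 0.0651 (the normalizer cancels) = 0.161.

0.161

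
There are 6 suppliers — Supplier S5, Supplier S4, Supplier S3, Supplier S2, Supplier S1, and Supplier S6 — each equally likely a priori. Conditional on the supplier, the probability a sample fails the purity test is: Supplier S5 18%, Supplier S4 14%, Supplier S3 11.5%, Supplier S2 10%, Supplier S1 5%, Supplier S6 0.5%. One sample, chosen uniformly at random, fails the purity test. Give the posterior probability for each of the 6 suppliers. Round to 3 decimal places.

With a uniform prior (1/6 each), posterior ∝ likelihood:
  Supplier S5: 0.18
  Supplier S4: 0.14
  Supplier S3: 0.115
  Supplier S2: 0.1
  Supplier S1: 0.05
  Supplier S6: 0.005
Sum = 0.59.
P(Supplier S5 | off-spec) = 0.18/0.59 ≈ 0.305
P(Supplier S4 | off-spec) = 0.14/0.59 ≈ 0.237
P(Supplier S3 | off-spec) = 0.115/0.59 ≈ 0.195
P(Supplier S2 | off-spec) = 0.1/0.59 ≈ 0.169
P(Supplier S1 | off-spec) = 0.05/0.59 ≈ 0.085
P(Supplier S6 | off-spec) = 0.005/0.59 ≈ 0.008

Supplier S5 0.305, Supplier S4 0.237, Supplier S3 0.195, Supplier S2 0.169, Supplier S1 0.085, Supplier S6 0.008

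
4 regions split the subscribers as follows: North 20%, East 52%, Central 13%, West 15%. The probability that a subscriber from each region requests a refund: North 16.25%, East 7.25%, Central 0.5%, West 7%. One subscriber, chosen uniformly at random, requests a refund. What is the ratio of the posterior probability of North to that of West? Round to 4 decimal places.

3.0952

Compute prior × likelihood for every hypothesis:
  North: 0.2 × 0.1625 = 0.0325
  East: 0.52 × 0.0725 = 0.0377
  Central: 0.13 × 0.005 = 0.00065
  West: 0.15 × 0.07 = 0.0105
Total = 0.08135.
The ratio is 0.0325 / 0.0105 (the normalizer cancels) = 3.0952.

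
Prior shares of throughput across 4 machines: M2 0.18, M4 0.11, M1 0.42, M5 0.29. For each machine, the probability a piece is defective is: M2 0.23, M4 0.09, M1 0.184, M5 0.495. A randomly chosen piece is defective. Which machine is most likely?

Unnormalized posteriors (prior × likelihood):
  M2: 0.18 × 0.23 = 0.0414
  M4: 0.11 × 0.09 = 0.0099
  M1: 0.42 × 0.184 = 0.07728
  M5: 0.29 × 0.495 = 0.14355
Normalizing constant = 0.27213.
Largest term belongs to M5, so M5 is most probable.

M5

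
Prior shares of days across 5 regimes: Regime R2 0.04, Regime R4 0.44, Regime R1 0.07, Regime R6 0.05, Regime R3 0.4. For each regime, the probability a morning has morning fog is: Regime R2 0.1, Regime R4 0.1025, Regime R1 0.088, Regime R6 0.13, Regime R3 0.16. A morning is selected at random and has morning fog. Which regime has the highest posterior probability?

Unnormalized posteriors (prior × likelihood):
  Regime R2: 0.04 × 0.1 = 0.004
  Regime R4: 0.44 × 0.1025 = 0.0451
  Regime R1: 0.07 × 0.088 = 0.00616
  Regime R6: 0.05 × 0.13 = 0.0065
  Regime R3: 0.4 × 0.16 = 0.064
Total = 0.12576.
Largest term belongs to Regime R3, so Regime R3 is most probable.

Regime R3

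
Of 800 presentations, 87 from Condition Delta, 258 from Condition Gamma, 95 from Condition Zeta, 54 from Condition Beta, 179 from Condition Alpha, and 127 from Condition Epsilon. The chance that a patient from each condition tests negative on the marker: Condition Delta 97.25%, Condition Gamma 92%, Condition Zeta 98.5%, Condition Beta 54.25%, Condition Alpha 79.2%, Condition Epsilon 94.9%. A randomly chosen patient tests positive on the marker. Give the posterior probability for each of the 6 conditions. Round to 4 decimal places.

Taking complements, P(marker-positive | each) = Condition Delta 0.0275, Condition Gamma 0.08, Condition Zeta 0.015, Condition Beta 0.4575, Condition Alpha 0.208, Condition Epsilon 0.051.
By Bayes' rule, posterior ∝ prior × likelihood:
  Condition Delta: 0.10875 × 0.0275 = 0.002990625
  Condition Gamma: 0.3225 × 0.08 = 0.0258
  Condition Zeta: 0.11875 × 0.015 = 0.00178125
  Condition Beta: 0.0675 × 0.4575 = 0.03088125
  Condition Alpha: 0.22375 × 0.208 = 0.04654
  Condition Epsilon: 0.15875 × 0.051 = 0.00809625
Sum = 0.116089375.
P(Condition Delta | marker-positive) = 0.002990625/0.116089375 ≈ 0.0258
P(Condition Gamma | marker-positive) = 0.0258/0.116089375 ≈ 0.2222
P(Condition Zeta | marker-positive) = 0.00178125/0.116089375 ≈ 0.0153
P(Condition Beta | marker-positive) = 0.03088125/0.116089375 ≈ 0.2660
P(Condition Alpha | marker-positive) = 0.04654/0.116089375 ≈ 0.4009
P(Condition Epsilon | marker-positive) = 0.00809625/0.116089375 ≈ 0.0697
(Check: 0.0258+0.2222+0.0153+0.2660+0.4009+0.0697 = 0.9999.)

Condition Delta 0.0258, Condition Gamma 0.2222, Condition Zeta 0.0153, Condition Beta 0.2660, Condition Alpha 0.4009, Condition Epsilon 0.0697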